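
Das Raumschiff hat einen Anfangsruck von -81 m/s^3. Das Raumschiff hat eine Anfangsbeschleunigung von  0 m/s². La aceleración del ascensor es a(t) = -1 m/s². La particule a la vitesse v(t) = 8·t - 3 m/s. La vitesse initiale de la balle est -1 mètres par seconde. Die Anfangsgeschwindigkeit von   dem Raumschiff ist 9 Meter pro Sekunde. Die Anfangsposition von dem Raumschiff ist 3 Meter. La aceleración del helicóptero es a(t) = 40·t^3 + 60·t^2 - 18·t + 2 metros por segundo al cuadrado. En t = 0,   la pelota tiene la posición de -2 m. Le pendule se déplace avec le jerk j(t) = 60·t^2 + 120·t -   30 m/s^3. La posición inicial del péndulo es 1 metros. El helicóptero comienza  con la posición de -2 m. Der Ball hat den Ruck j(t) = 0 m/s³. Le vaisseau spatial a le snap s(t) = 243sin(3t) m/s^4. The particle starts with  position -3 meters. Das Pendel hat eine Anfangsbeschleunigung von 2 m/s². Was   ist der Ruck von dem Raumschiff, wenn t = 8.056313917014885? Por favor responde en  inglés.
We must find the integral of our snap equation s(t) = 243·sin(3·t) 1 time. Finding the integral of s(t) and using j(0) = -81: j(t) = -81·cos(3·t). We have jerk j(t) = -81·cos(3·t). Substituting t = 8.056313917014885: j(8.056313917014885) = -46.2026716590843.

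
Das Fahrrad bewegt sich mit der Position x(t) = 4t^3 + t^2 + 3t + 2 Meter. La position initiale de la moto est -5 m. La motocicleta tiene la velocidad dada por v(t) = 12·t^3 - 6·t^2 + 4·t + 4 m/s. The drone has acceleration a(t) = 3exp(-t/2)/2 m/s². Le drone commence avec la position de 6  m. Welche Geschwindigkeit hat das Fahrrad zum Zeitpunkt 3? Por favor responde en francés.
Nous devons dériver notre équation de la position x(t) = 4·t^3 + t^2 + 3·t + 2 1 fois. En prenant d/dt de x(t), nous trouvons v(t) = 12·t^2 + 2·t + 3. De l'équation de la vitesse v(t) = 12·t^2 + 2·t + 3, nous substituons t = 3 pour obtenir v = 117.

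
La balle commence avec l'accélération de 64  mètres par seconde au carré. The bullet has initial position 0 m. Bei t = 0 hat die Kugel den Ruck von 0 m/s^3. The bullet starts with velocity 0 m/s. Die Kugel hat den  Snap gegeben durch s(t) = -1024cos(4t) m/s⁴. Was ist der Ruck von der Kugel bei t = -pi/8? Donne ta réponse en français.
Nous devons trouver la primitive de notre équation du snap s(t) = -1024·cos(4·t) 1 fois. La primitive du snap est le jerk. En utilisant j(0) = 0, nous obtenons j(t) = -256·sin(4·t). En utilisant j(t) = -256·sin(4·t) et en substituant t = -pi/8, nous trouvons j = 256.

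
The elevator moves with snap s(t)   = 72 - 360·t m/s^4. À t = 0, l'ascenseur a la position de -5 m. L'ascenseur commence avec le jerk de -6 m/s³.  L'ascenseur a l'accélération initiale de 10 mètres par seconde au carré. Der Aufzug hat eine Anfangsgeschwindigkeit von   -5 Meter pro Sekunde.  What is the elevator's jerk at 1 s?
To find the answer, we compute 1 integral of s(t) = 72 - 360·t. Taking ∫s(t)dt and applying j(0) = -6, we find j(t) = -180·t^2 + 72·t - 6. Using j(t) = -180·t^2 + 72·t - 6 and substituting t = 1, we find j = -114.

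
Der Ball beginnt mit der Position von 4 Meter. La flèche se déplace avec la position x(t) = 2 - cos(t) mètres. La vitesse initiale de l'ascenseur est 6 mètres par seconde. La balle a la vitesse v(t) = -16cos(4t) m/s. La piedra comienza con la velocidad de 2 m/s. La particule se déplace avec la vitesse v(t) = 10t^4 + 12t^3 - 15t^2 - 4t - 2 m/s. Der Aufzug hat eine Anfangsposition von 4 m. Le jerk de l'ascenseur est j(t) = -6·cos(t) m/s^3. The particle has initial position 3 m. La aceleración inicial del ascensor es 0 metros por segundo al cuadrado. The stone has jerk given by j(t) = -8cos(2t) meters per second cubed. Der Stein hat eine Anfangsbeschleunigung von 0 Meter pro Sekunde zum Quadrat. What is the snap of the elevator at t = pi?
We must differentiate our jerk equation j(t) = -6·cos(t) 1 time. Differentiating jerk, we get snap: s(t) = 6·sin(t). We have snap s(t) = 6·sin(t). Substituting t = pi: s(pi) = 0.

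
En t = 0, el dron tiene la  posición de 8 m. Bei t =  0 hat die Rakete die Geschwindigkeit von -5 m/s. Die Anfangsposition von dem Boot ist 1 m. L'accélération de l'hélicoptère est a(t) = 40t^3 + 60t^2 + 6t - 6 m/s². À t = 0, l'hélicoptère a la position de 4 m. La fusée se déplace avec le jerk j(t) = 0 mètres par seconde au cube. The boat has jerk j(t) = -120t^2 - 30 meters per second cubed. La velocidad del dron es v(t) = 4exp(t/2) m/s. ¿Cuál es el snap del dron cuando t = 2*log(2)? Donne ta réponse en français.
En partant de la vitesse v(t) = 4·exp(t/2), nous prenons 3 dérivées. En dérivant la vitesse, nous obtenons l'accélération: a(t) = 2·exp(t/2). En dérivant l'accélération, nous obtenons le jerk: j(t) = exp(t/2). En prenant d/dt de j(t), nous trouvons s(t) = exp(t/2)/2. Nous avons le snap s(t) = exp(t/2)/2. En substituant t = 2*log(2): s(2*log(2)) = 1.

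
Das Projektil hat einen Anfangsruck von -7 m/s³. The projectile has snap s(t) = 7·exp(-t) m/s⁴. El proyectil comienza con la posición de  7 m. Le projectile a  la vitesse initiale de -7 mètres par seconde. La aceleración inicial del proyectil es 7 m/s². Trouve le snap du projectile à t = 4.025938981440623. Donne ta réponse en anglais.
We have snap s(t) = 7·exp(-t). Substituting t = 4.025938981440623: s(4.025938981440623) = 0.124926610214495.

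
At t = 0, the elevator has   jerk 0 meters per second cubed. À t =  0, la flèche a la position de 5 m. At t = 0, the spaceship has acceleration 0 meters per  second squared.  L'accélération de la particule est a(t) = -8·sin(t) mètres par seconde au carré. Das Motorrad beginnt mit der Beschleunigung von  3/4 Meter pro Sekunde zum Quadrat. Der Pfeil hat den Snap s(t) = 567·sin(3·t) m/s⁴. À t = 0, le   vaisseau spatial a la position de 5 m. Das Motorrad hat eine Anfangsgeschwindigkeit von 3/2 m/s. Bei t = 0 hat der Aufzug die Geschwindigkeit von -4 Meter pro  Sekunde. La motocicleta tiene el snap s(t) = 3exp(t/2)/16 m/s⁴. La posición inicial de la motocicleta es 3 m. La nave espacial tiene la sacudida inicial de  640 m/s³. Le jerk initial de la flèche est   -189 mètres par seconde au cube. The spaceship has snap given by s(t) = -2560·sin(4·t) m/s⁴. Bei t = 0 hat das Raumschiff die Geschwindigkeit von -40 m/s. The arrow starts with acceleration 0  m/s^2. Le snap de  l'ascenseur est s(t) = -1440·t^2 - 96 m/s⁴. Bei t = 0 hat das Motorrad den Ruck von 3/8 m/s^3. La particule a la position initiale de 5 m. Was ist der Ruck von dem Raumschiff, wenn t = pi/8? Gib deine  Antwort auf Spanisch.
Debemos encontrar la integral de nuestra ecuación del snap s(t) = -2560·sin(4·t) 1 vez. La integral del snap es la sacudida. Usando j(0) = 640, obtenemos j(t) = 640·cos(4·t). Tenemos la sacudida j(t) = 640·cos(4·t). Sustituyendo t = pi/8: j(pi/8) = 0.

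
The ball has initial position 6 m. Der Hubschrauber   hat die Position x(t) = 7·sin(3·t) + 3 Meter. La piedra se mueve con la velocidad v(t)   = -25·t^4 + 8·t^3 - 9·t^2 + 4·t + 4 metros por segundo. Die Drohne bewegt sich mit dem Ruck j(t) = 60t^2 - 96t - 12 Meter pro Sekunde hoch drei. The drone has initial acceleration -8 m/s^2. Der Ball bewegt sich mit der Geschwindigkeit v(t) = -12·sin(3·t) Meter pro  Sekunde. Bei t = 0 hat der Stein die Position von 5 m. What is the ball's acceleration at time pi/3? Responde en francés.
En partant de la vitesse v(t) = -12·sin(3·t), nous prenons 1 dérivée. En prenant d/dt de v(t), nous trouvons a(t) = -36·cos(3·t). Nous avons l'accélération a(t) = -36·cos(3·t). En substituant t = pi/3: a(pi/3) = 36.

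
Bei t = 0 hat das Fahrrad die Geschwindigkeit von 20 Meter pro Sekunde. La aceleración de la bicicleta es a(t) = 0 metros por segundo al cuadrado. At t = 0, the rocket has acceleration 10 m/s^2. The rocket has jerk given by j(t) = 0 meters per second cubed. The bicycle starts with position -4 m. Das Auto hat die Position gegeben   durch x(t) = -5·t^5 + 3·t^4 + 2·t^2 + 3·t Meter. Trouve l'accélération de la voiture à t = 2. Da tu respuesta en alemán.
Wir müssen unsere Gleichung für die Position x(t) = -5·t^5 + 3·t^4 + 2·t^2 + 3·t 2-mal ableiten. Die Ableitung von der Position ergibt die Geschwindigkeit: v(t) = -25·t^4 + 12·t^3 + 4·t + 3. Die Ableitung von der Geschwindigkeit ergibt die Beschleunigung: a(t) = -100·t^3 + 36·t^2 + 4. Mit a(t) = -100·t^3 + 36·t^2 + 4 und Einsetzen von t = 2, finden wir a = -652.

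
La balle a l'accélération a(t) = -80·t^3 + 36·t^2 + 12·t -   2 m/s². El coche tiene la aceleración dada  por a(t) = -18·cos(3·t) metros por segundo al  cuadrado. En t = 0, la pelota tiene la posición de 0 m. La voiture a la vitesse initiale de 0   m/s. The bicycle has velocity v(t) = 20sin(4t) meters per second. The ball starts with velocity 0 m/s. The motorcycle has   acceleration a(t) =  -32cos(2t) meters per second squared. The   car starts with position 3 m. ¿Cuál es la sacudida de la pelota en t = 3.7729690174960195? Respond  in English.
Starting from acceleration a(t) = -80·t^3 + 36·t^2 + 12·t - 2, we take 1 derivative. Differentiating acceleration, we get jerk: j(t) = -240·t^2 + 72·t + 12. We have jerk j(t) = -240·t^2 + 72·t + 12. Substituting t = 3.7729690174960195: j(3.7729690174960195) = -3132.81708041666.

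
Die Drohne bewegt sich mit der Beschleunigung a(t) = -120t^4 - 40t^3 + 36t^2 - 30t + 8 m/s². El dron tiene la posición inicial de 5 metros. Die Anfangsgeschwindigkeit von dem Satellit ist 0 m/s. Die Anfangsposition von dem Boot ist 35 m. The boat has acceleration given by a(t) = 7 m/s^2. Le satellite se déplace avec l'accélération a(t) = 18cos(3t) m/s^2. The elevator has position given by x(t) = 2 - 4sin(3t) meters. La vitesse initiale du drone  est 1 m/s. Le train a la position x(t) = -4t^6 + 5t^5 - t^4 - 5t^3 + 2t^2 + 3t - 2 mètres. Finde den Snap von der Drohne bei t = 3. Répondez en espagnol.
Partiendo de la aceleración a(t) = -120·t^4 - 40·t^3 + 36·t^2 - 30·t + 8, tomamos 2 derivadas. Derivando la aceleración, obtenemos la sacudida: j(t) = -480·t^3 - 120·t^2 + 72·t - 30. La derivada de la sacudida da el snap: s(t) = -1440·t^2 - 240·t + 72. Usando s(t) = -1440·t^2 - 240·t + 72 y sustituyendo t = 3, encontramos s = -13608.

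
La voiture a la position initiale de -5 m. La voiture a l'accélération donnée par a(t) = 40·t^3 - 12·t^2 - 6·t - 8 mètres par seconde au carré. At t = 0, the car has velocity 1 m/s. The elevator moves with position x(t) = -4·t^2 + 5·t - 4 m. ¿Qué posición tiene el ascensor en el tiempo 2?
Tenemos la posición x(t) = -4·t^2 + 5·t - 4. Sustituyendo t = 2: x(2) = -10.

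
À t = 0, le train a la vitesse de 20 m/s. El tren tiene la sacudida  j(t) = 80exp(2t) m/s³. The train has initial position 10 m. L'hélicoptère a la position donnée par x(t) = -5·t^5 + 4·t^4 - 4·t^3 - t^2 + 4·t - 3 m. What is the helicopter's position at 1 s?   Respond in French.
Nous avons la position x(t) = -5·t^5 + 4·t^4 - 4·t^3 - t^2 + 4·t - 3. En substituant t = 1: x(1) = -5.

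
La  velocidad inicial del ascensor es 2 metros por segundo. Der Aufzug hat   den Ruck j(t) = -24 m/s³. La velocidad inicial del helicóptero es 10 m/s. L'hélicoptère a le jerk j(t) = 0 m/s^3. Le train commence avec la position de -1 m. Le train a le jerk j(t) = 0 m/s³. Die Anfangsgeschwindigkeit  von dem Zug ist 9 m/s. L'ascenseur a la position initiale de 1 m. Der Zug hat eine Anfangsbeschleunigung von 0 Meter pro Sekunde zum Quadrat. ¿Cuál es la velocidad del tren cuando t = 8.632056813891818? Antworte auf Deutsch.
Wir müssen das Integral unserer Gleichung für den Ruck j(t) = 0 2-mal finden. Das Integral von dem Ruck, mit a(0) = 0, ergibt die Beschleunigung: a(t) = 0. Durch Integration von der Beschleunigung und Verwendung der Anfangsbedingung v(0) = 9, erhalten wir v(t) = 9. Wir haben die Geschwindigkeit v(t) = 9. Durch Einsetzen von t = 8.632056813891818: v(8.632056813891818) = 9.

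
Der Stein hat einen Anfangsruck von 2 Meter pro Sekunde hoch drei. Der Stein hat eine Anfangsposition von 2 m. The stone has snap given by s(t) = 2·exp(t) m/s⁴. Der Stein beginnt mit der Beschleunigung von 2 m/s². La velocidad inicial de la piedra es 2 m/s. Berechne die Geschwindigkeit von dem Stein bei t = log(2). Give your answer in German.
Wir müssen das Integral unserer Gleichung für den Snap s(t) = 2·exp(t) 3-mal finden. Das Integral von dem Snap, mit j(0) = 2, ergibt den Ruck: j(t) = 2·exp(t). Die Stammfunktion von dem Ruck ist die Beschleunigung. Mit a(0) = 2 erhalten wir a(t) = 2·exp(t). Die Stammfunktion von der Beschleunigung ist die Geschwindigkeit. Mit v(0) = 2 erhalten wir v(t) = 2·exp(t). Aus der Gleichung für die Geschwindigkeit v(t) = 2·exp(t), setzen wir t = log(2) ein und erhalten v = 4.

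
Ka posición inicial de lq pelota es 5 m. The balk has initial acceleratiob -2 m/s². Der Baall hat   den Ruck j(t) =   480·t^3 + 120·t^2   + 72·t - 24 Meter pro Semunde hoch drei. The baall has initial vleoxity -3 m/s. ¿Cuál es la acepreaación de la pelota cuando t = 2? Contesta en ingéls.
We need to integrate our jerk equation j(t) = 480·t^3 + 120·t^2 + 72·t - 24 1 time. The integral of jerk is acceleration. Using a(0) = -2, we get a(t) = 120·t^4 + 40·t^3 + 36·t^2 - 24·t - 2. We have acceleration a(t) = 120·t^4 + 40·t^3 + 36·t^2 - 24·t - 2. Substituting t = 2: a(2) = 2334.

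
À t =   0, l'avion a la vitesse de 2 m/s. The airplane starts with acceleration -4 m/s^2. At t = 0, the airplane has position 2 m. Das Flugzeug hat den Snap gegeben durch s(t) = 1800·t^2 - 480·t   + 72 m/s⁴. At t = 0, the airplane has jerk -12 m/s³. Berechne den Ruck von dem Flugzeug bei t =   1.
Um dies zu lösen, müssen wir 1 Stammfunktion unserer Gleichung für den Snap s(t) = 1800·t^2 - 480·t + 72 finden. Mit ∫s(t)dt und Anwendung von j(0) = -12, finden wir j(t) = 600·t^3 - 240·t^2 + 72·t - 12. Mit j(t) = 600·t^3 - 240·t^2 + 72·t - 12 und Einsetzen von t = 1, finden wir j = 420.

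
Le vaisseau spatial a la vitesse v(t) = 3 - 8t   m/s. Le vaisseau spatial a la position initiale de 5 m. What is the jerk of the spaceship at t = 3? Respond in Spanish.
Debemos derivar nuestra ecuación de la velocidad v(t) = 3 - 8·t 2 veces. Derivando la velocidad, obtenemos la aceleración: a(t) = -8. La derivada de la aceleración da la sacudida: j(t) = 0. Tenemos la sacudida j(t) = 0. Sustituyendo t = 3: j(3) = 0.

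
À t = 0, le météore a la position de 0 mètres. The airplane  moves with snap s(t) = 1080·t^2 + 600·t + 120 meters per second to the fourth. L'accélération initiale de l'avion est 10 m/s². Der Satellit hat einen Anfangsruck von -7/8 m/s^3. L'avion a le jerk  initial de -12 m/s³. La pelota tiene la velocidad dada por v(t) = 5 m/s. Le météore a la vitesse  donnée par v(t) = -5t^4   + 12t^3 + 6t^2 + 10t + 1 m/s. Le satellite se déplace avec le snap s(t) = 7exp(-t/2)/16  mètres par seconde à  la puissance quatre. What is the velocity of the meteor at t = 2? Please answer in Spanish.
Usando v(t) = -5·t^4 + 12·t^3 + 6·t^2 + 10·t + 1 y sustituyendo t = 2, encontramos v = 61.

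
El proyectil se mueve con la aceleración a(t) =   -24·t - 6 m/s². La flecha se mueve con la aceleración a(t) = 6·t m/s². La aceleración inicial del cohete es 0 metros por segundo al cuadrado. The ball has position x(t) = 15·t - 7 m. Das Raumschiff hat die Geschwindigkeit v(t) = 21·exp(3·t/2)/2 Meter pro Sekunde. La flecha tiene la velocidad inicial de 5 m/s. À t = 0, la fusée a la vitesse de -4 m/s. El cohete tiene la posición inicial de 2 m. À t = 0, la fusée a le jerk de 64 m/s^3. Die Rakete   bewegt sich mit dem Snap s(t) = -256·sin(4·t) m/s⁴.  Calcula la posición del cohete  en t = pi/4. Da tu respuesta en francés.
En partant du snap s(t) = -256·sin(4·t), nous prenons 4 intégrales. En prenant ∫s(t)dt et en appliquant j(0) = 64, nous trouvons j(t) = 64·cos(4·t). En intégrant le jerk et en utilisant la condition initiale a(0) = 0, nous obtenons a(t) = 16·sin(4·t). En prenant ∫a(t)dt et en appliquant v(0) = -4, nous trouvons v(t) = -4·cos(4·t). En prenant ∫v(t)dt et en appliquant x(0) = 2, nous trouvons x(t) = 2 - sin(4·t). En utilisant x(t) = 2 - sin(4·t) et en substituant t = pi/4, nous trouvons x = 2.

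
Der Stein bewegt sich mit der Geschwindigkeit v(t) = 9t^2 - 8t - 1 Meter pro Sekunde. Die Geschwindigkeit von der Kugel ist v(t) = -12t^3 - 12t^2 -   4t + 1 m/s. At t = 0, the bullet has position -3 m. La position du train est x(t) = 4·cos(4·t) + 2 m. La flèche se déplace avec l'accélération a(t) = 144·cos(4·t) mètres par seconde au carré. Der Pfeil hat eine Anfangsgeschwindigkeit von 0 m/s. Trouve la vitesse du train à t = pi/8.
En partant de la position x(t) = 4·cos(4·t) + 2, nous prenons 1 dérivée. En prenant d/dt de x(t), nous trouvons v(t) = -16·sin(4·t). De l'équation de la vitesse v(t) = -16·sin(4·t), nous substituons t = pi/8 pour obtenir v = -16.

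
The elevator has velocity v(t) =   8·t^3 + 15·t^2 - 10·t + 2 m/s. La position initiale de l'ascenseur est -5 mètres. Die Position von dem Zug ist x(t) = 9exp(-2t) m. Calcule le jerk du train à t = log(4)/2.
En partant de la position x(t) = 9·exp(-2·t), nous prenons 3 dérivées. En prenant d/dt de x(t), nous trouvons v(t) = -18·exp(-2·t). La dérivée de la vitesse donne l'accélération: a(t) = 36·exp(-2·t). En dérivant l'accélération, nous obtenons le jerk: j(t) = -72·exp(-2·t). Nous avons le jerk j(t) = -72·exp(-2·t). En substituant t = log(4)/2: j(log(4)/2) = -18.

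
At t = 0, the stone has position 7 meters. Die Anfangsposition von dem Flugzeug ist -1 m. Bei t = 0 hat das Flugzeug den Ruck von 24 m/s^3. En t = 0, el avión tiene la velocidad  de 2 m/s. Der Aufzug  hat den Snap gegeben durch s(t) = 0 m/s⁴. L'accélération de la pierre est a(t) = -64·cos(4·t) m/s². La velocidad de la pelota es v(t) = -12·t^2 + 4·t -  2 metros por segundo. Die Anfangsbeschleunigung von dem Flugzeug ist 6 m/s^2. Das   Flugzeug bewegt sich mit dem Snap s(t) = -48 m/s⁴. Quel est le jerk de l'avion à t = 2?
En partant du snap s(t) = -48, nous prenons 1 intégrale. L'intégrale du snap, avec j(0) = 24, donne le jerk: j(t) = 24 - 48·t. De l'équation du jerk j(t) = 24 - 48·t, nous substituons t = 2 pour obtenir j = -72.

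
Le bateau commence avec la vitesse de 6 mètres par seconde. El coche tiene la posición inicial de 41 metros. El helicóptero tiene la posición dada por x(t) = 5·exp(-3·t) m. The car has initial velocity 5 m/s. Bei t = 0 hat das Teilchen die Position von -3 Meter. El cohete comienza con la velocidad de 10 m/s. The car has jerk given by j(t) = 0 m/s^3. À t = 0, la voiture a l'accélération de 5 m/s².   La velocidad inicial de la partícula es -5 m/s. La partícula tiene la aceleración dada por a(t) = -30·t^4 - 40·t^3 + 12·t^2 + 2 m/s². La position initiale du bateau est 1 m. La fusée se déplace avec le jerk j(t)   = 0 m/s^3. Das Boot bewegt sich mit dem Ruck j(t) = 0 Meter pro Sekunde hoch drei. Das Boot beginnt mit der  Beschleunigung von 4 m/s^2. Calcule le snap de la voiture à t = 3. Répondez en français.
En partant du jerk j(t) = 0, nous prenons 1 dérivée. En prenant d/dt de j(t), nous trouvons s(t) = 0. Nous avons le snap s(t) = 0. En substituant t = 3: s(3) = 0.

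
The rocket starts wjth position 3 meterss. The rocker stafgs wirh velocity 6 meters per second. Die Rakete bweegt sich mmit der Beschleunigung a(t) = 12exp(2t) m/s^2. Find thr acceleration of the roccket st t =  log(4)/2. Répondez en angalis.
From the given acceleration equation a(t) = 12·exp(2·t), we substitute t = log(4)/2 to get a = 48.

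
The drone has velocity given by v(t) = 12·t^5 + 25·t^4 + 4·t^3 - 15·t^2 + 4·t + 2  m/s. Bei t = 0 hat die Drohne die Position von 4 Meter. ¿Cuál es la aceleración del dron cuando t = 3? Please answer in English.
Starting from velocity v(t) = 12·t^5 + 25·t^4 + 4·t^3 - 15·t^2 + 4·t + 2, we take 1 derivative. Taking d/dt of v(t), we find a(t) = 60·t^4 + 100·t^3 + 12·t^2 - 30·t + 4. From the given acceleration equation a(t) = 60·t^4 + 100·t^3 + 12·t^2 - 30·t + 4, we substitute t = 3 to get a = 7582.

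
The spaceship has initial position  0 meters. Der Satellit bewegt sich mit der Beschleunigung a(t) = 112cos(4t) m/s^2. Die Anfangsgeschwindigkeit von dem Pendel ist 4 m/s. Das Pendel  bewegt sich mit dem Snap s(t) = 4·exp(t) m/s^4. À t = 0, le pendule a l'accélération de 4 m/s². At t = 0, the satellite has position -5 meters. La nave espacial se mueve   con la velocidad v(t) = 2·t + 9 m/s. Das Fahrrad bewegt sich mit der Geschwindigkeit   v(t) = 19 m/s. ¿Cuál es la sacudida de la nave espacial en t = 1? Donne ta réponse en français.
Nous devons dériver notre équation de la vitesse v(t) = 2·t + 9 2 fois. La dérivée de la vitesse donne l'accélération: a(t) = 2. En dérivant l'accélération, nous obtenons le jerk: j(t) = 0. Nous avons le jerk j(t) = 0. En substituant t = 1: j(1) = 0.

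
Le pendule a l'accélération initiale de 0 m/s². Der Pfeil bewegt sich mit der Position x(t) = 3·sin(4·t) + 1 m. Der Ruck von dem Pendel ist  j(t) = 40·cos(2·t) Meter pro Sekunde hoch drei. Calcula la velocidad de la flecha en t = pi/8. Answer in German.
Ausgehend von der Position x(t) = 3·sin(4·t) + 1, nehmen wir 1 Ableitung. Durch Ableiten von der Position erhalten wir die Geschwindigkeit: v(t) = 12·cos(4·t). Mit v(t) = 12·cos(4·t) und Einsetzen von t = pi/8, finden wir v = 0.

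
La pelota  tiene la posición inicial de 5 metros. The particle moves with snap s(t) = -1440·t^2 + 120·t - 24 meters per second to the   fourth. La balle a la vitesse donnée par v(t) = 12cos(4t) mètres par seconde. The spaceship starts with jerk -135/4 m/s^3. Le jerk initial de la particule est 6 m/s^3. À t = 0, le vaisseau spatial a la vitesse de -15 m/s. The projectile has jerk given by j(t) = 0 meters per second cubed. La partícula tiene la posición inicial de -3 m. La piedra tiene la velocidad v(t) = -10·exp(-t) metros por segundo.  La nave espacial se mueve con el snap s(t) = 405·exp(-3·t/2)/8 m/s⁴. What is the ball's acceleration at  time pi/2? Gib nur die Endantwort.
The acceleration at t = pi/2 is a = 0.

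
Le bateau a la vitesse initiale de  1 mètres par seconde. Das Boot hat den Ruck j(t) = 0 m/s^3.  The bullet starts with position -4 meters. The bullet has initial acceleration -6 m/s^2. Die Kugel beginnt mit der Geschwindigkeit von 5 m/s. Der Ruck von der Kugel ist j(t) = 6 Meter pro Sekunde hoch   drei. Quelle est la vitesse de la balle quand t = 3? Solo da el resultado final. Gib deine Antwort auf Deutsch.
Die Antwort ist 14.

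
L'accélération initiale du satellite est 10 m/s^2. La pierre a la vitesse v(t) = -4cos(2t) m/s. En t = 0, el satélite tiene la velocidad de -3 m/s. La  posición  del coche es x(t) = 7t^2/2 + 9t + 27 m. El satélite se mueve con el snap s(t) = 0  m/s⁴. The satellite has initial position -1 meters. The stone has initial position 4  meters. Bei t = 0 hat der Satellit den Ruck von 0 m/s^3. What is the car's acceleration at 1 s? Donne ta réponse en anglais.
Starting from position x(t) = 7·t^2/2 + 9·t + 27, we take 2 derivatives. The derivative of position gives velocity: v(t) = 7·t + 9. Differentiating velocity, we get acceleration: a(t) = 7. We have acceleration a(t) = 7. Substituting t = 1: a(1) = 7.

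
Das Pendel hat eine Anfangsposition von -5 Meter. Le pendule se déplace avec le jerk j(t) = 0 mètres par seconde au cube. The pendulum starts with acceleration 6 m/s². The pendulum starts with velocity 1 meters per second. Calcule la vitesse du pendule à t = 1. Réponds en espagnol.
Partiendo de la sacudida j(t) = 0, tomamos 2 integrales. Integrando la sacudida y usando la condición inicial a(0) = 6, obtenemos a(t) = 6. Tomando ∫a(t)dt y aplicando v(0) = 1, encontramos v(t) = 6·t + 1. De la ecuación de la velocidad v(t) = 6·t + 1, sustituimos t = 1 para obtener v = 7.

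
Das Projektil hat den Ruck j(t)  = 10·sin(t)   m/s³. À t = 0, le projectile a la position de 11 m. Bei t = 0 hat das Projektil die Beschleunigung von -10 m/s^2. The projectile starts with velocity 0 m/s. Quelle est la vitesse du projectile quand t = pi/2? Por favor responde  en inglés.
We must find the integral of our jerk equation j(t) = 10·sin(t) 2 times. Taking ∫j(t)dt and applying a(0) = -10, we find a(t) = -10·cos(t). Finding the antiderivative of a(t) and using v(0) = 0: v(t) = -10·sin(t). We have velocity v(t) = -10·sin(t). Substituting t = pi/2: v(pi/2) = -10.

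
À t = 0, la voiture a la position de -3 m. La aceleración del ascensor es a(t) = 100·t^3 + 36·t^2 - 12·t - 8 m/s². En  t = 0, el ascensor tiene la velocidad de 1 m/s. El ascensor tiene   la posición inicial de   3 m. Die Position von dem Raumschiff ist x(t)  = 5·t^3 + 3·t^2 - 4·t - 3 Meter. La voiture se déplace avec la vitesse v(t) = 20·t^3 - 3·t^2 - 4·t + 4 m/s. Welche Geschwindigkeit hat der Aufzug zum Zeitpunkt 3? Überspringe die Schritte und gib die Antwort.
Bei t = 3, v = 2272.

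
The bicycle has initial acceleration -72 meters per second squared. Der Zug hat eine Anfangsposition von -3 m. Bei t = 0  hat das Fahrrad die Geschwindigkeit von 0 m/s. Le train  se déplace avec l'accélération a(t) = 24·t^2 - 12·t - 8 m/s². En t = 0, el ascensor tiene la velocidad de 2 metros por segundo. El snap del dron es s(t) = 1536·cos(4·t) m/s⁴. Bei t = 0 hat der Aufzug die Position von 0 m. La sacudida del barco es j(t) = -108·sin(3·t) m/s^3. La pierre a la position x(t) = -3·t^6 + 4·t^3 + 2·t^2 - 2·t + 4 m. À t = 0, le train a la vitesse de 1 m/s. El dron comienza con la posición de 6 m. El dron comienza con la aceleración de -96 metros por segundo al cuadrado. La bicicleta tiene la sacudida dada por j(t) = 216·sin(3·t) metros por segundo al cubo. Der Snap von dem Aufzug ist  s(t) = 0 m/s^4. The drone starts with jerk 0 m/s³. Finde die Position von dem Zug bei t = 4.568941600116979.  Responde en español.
Necesitamos integrar nuestra ecuación de la aceleración a(t) = 24·t^2 - 12·t - 8 2 veces. Tomando ∫a(t)dt y aplicando v(0) = 1, encontramos v(t) = 8·t^3 - 6·t^2 - 8·t + 1. Integrando la velocidad y usando la condición inicial x(0) = -3, obtenemos x(t) = 2·t^4 - 2·t^3 - 4·t^2 + t - 3. Usando x(t) = 2·t^4 - 2·t^3 - 4·t^2 + t - 3 y sustituyendo t = 4.568941600116979, encontramos x = 598.862876393715.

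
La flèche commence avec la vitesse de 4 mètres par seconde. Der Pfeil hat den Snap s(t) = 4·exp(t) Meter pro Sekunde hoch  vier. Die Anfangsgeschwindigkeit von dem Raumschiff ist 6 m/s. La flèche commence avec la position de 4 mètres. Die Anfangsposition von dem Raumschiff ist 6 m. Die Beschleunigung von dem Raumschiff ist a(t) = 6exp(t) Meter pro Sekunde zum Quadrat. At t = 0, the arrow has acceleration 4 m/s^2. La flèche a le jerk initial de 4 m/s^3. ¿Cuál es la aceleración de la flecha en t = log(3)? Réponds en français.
En partant du snap s(t) = 4·exp(t), nous prenons 2 primitives. La primitive du snap, avec j(0) = 4, donne le jerk: j(t) = 4·exp(t). L'intégrale du jerk, avec a(0) = 4, donne l'accélération: a(t) = 4·exp(t). De l'équation de l'accélération a(t) = 4·exp(t), nous substituons t = log(3) pour obtenir a = 12.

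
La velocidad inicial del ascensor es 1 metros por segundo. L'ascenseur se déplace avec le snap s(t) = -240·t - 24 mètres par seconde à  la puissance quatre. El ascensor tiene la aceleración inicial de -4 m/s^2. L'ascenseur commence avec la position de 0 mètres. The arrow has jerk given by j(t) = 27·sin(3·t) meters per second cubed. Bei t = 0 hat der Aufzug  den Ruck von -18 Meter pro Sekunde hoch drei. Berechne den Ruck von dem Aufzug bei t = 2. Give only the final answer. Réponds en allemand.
Der Ruck bei t = 2 ist j = -546.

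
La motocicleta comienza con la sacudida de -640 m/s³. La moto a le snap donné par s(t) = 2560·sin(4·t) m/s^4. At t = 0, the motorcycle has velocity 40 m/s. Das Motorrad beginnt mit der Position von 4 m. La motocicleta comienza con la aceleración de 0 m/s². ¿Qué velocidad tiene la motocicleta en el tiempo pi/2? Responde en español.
Necesitamos integrar nuestra ecuación del snap s(t) = 2560·sin(4·t) 3 veces. Integrando el snap y usando la condición inicial j(0) = -640, obtenemos j(t) = -640·cos(4·t). Tomando ∫j(t)dt y aplicando a(0) = 0, encontramos a(t) = -160·sin(4·t). La integral de la aceleración, con v(0) = 40, da la velocidad: v(t) = 40·cos(4·t). Tenemos la velocidad v(t) = 40·cos(4·t). Sustituyendo t = pi/2: v(pi/2) = 40.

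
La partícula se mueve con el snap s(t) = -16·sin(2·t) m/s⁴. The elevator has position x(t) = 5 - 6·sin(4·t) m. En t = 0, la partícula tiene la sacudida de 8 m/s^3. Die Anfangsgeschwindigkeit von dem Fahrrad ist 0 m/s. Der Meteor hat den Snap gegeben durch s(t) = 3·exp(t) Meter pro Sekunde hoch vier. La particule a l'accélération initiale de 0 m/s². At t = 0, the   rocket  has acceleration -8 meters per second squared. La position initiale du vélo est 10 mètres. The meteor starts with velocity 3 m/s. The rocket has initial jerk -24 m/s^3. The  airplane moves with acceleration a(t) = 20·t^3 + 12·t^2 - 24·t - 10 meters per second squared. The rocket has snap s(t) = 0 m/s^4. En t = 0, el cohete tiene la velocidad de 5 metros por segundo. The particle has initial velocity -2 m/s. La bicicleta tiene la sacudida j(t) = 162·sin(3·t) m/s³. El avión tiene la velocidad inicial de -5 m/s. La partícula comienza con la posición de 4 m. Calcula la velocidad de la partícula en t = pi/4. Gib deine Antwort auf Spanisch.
Partiendo del snap s(t) = -16·sin(2·t), tomamos 3 antiderivadas. Tomando ∫s(t)dt y aplicando j(0) = 8, encontramos j(t) = 8·cos(2·t). La integral de la sacudida, con a(0) = 0, da la aceleración: a(t) = 4·sin(2·t). Tomando ∫a(t)dt y aplicando v(0) = -2, encontramos v(t) = -2·cos(2·t). De la ecuación de la velocidad v(t) = -2·cos(2·t), sustituimos t = pi/4 para obtener v = 0.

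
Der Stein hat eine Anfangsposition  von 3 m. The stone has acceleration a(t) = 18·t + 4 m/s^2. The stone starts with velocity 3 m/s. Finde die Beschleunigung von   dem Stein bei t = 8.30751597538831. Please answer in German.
Mit a(t) = 18·t + 4 und Einsetzen von t = 8.30751597538831, finden wir a = 153.535287556990.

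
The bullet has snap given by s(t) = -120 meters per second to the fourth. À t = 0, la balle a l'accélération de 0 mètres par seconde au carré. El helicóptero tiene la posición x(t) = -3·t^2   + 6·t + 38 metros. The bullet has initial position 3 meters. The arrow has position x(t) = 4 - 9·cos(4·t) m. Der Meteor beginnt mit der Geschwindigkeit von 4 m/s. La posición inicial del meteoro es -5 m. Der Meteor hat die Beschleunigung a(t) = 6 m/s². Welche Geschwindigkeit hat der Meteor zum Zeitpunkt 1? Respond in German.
Ausgehend von der Beschleunigung a(t) = 6, nehmen wir 1 Integral. Das Integral von der Beschleunigung, mit v(0) = 4, ergibt die Geschwindigkeit: v(t) = 6·t + 4. Wir haben die Geschwindigkeit v(t) = 6·t + 4. Durch Einsetzen von t = 1: v(1) = 10.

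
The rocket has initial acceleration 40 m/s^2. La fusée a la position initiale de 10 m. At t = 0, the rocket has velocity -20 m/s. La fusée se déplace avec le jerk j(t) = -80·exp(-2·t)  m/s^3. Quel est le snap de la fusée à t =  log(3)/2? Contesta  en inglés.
We must differentiate our jerk equation j(t) = -80·exp(-2·t) 1 time. The derivative of jerk gives snap: s(t) = 160·exp(-2·t). We have snap s(t) = 160·exp(-2·t). Substituting t = log(3)/2: s(log(3)/2) = 160/3.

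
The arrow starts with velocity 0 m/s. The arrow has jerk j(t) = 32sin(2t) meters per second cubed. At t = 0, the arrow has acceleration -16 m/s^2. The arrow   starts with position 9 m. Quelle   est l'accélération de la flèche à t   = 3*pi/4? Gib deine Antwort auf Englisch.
We need to integrate our jerk equation j(t) = 32·sin(2·t) 1 time. The antiderivative of jerk is acceleration. Using a(0) = -16, we get a(t) = -16·cos(2·t). We have acceleration a(t) = -16·cos(2·t). Substituting t = 3*pi/4: a(3*pi/4) = 0.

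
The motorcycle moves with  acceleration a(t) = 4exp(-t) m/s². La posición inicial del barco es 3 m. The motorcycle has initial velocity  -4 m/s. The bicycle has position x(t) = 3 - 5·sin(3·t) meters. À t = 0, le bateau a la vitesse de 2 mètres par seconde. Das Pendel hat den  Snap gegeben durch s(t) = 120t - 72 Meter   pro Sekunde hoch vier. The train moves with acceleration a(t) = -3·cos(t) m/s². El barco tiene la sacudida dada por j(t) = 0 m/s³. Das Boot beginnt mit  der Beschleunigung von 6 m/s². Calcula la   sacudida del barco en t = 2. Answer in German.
Mit j(t) = 0 und Einsetzen von t = 2, finden wir j = 0.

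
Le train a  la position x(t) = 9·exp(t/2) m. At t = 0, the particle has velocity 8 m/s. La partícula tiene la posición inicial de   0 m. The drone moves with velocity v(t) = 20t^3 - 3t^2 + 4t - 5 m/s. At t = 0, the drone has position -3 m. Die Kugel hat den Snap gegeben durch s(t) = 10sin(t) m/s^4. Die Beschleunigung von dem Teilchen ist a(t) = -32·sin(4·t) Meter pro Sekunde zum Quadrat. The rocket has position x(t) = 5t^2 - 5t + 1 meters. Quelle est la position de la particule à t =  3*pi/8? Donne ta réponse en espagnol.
Partiendo de la aceleración a(t) = -32·sin(4·t), tomamos 2 integrales. Tomando ∫a(t)dt y aplicando v(0) = 8, encontramos v(t) = 8·cos(4·t). La antiderivada de la velocidad, con x(0) = 0, da la posición: x(t) = 2·sin(4·t). Usando x(t) = 2·sin(4·t) y sustituyendo t = 3*pi/8, encontramos x = -2.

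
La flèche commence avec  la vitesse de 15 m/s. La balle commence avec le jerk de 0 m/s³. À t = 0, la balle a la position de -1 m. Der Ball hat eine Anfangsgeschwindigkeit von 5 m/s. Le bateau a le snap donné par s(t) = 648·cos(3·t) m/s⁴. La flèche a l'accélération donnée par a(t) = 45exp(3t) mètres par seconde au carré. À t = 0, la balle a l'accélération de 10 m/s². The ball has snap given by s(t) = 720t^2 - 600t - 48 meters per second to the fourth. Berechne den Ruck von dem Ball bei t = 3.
Wir müssen unsere Gleichung für den Snap s(t) = 720·t^2 - 600·t - 48 1-mal integrieren. Das Integral von dem Snap, mit j(0) = 0, ergibt den Ruck: j(t) = 12·t·(20·t^2 - 25·t - 4). Aus der Gleichung für den Ruck j(t) = 12·t·(20·t^2 - 25·t - 4), setzen wir t = 3 ein und erhalten j = 3636.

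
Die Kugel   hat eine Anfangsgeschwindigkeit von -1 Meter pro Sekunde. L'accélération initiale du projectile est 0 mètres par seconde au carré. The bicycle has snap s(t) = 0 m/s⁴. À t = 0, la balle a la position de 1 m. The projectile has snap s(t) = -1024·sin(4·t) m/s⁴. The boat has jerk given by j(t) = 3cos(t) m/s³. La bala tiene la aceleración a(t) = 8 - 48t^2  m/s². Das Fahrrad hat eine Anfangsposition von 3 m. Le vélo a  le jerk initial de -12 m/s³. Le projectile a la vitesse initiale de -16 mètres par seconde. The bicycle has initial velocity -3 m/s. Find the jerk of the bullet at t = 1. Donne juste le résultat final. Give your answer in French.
La réponse est -96.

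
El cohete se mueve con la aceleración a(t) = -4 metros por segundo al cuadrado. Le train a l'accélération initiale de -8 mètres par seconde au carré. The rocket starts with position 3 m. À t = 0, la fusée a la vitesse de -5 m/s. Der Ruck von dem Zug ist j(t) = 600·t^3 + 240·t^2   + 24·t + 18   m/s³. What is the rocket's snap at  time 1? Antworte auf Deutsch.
Ausgehend von der Beschleunigung a(t) = -4, nehmen wir 2 Ableitungen. Mit d/dt von a(t) finden wir j(t) = 0. Durch Ableiten von dem Ruck erhalten wir den Snap: s(t) = 0. Mit s(t) = 0 und Einsetzen von t = 1, finden wir s = 0.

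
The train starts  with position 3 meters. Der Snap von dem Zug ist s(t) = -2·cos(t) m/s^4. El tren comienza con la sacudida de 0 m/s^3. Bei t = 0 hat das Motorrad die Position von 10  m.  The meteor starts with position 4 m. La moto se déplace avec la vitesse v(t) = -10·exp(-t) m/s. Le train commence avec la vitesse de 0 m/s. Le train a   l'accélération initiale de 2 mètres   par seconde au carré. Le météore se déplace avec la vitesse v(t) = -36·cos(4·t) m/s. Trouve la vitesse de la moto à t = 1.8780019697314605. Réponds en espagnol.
Tenemos la velocidad v(t) = -10·exp(-t). Sustituyendo t = 1.8780019697314605: v(1.8780019697314605) = -1.52895290189205.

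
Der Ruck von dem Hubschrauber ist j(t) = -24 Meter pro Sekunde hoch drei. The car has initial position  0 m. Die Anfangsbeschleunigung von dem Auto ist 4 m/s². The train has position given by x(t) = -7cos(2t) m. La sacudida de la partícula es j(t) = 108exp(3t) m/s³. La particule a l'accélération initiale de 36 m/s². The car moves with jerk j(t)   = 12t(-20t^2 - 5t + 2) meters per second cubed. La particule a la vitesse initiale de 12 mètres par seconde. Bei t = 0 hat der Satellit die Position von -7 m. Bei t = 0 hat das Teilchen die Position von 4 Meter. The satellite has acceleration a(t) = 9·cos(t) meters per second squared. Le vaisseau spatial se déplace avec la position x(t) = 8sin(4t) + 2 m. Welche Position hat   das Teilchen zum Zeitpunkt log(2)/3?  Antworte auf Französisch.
Nous devons trouver l'intégrale de notre équation du jerk j(t) = 108·exp(3·t) 3 fois. La primitive du jerk, avec a(0) = 36, donne l'accélération: a(t) = 36·exp(3·t). L'intégrale de l'accélération, avec v(0) = 12, donne la vitesse: v(t) = 12·exp(3·t). L'intégrale de la vitesse, avec x(0) = 4, donne la position: x(t) = 4·exp(3·t). Nous avons la position x(t) = 4·exp(3·t). En substituant t = log(2)/3: x(log(2)/3) = 8.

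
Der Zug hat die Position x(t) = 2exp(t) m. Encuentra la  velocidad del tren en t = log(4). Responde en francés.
Pour résoudre ceci, nous devons prendre 1 dérivée de notre équation de la position x(t) = 2·exp(t). La dérivée de la position donne la vitesse: v(t) = 2·exp(t). En utilisant v(t) = 2·exp(t) et en substituant t = log(4), nous trouvons v = 8.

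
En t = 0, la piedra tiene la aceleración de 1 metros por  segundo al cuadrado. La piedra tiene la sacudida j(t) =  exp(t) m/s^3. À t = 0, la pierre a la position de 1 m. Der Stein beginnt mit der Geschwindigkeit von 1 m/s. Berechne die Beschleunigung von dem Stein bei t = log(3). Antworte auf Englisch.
We must find the antiderivative of our jerk equation j(t) = exp(t) 1 time. The integral of jerk is acceleration. Using a(0) = 1, we get a(t) = exp(t). We have acceleration a(t) = exp(t). Substituting t = log(3): a(log(3)) = 3.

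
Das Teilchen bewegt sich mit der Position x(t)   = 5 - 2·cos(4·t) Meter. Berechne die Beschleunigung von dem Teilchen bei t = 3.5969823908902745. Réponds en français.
Nous devons dériver notre équation de la position x(t) = 5 - 2·cos(4·t) 2 fois. En prenant d/dt de x(t), nous trouvons v(t) = 8·sin(4·t). La dérivée de la vitesse donne l'accélération: a(t) = 32·cos(4·t). En utilisant a(t) = 32·cos(4·t) et en substituant t = 3.5969823908902745, nous trouvons a = -7.94056964998237.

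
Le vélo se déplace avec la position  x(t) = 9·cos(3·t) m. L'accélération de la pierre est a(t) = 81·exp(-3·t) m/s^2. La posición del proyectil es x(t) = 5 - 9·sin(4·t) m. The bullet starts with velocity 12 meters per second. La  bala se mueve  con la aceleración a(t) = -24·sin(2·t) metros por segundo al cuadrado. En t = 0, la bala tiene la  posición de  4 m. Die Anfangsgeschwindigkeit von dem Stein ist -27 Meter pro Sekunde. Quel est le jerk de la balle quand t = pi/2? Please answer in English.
We must differentiate our acceleration equation a(t) = -24·sin(2·t) 1 time. Differentiating acceleration, we get jerk: j(t) = -48·cos(2·t). Using j(t) = -48·cos(2·t) and substituting t = pi/2, we find j = 48.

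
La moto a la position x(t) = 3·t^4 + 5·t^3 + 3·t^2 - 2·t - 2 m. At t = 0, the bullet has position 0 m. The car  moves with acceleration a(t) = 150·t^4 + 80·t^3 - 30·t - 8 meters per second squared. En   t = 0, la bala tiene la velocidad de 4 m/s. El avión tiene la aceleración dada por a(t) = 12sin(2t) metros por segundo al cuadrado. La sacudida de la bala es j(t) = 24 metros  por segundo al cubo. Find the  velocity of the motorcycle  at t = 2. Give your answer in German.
Wir müssen unsere Gleichung für die Position x(t) = 3·t^4 + 5·t^3 + 3·t^2 - 2·t - 2 1-mal ableiten. Durch Ableiten von der Position erhalten wir die Geschwindigkeit: v(t) = 12·t^3 + 15·t^2 + 6·t - 2. Wir haben die Geschwindigkeit v(t) = 12·t^3 + 15·t^2 + 6·t - 2. Durch Einsetzen von t = 2: v(2) = 166.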